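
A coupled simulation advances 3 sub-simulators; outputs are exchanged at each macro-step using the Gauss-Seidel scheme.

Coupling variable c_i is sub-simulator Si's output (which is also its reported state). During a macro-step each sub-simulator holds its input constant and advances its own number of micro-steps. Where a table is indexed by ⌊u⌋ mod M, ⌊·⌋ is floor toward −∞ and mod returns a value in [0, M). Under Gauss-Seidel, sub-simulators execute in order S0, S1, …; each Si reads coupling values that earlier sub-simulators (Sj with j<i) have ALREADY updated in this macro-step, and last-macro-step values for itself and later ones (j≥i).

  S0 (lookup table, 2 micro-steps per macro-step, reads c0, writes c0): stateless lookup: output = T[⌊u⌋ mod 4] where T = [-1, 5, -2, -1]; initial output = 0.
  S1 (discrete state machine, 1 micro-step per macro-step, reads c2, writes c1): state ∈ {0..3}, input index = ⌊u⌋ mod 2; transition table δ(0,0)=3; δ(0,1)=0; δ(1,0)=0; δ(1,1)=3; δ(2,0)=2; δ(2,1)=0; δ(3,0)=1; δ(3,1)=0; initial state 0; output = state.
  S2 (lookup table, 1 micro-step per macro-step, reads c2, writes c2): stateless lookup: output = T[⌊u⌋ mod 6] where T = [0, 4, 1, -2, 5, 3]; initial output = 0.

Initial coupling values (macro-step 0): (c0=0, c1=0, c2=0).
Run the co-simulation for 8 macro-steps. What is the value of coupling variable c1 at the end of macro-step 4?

macro 1: S0 reads c0=0 → after 2×micro: -1; S1 reads c2=0 → after 1×micro: 3; S2 reads c2=0 → after 1×micro: 0 ⇒ (c0=-1, c1=3, c2=0)
macro 2: S0 reads c0=-1 → after 2×micro: -1; S1 reads c2=0 → after 1×micro: 1; S2 reads c2=0 → after 1×micro: 0 ⇒ (c0=-1, c1=1, c2=0)
macro 3: S0 reads c0=-1 → after 2×micro: -1; S1 reads c2=0 → after 1×micro: 0; S2 reads c2=0 → after 1×micro: 0 ⇒ (c0=-1, c1=0, c2=0)
macro 4: S0 reads c0=-1 → after 2×micro: -1; S1 reads c2=0 → after 1×micro: 3; S2 reads c2=0 → after 1×micro: 0 ⇒ (c0=-1, c1=3, c2=0)
macro 5: S0 reads c0=-1 → after 2×micro: -1; S1 reads c2=0 → after 1×micro: 1; S2 reads c2=0 → after 1×micro: 0 ⇒ (c0=-1, c1=1, c2=0)
macro 6: S0 reads c0=-1 → after 2×micro: -1; S1 reads c2=0 → after 1×micro: 0; S2 reads c2=0 → after 1×micro: 0 ⇒ (c0=-1, c1=0, c2=0)
macro 7: S0 reads c0=-1 → after 2×micro: -1; S1 reads c2=0 → after 1×micro: 3; S2 reads c2=0 → after 1×micro: 0 ⇒ (c0=-1, c1=3, c2=0)
macro 8: S0 reads c0=-1 → after 2×micro: -1; S1 reads c2=0 → after 1×micro: 1; S2 reads c2=0 → after 1×micro: 0 ⇒ (c0=-1, c1=1, c2=0)

c1 at macro-step 4 = 3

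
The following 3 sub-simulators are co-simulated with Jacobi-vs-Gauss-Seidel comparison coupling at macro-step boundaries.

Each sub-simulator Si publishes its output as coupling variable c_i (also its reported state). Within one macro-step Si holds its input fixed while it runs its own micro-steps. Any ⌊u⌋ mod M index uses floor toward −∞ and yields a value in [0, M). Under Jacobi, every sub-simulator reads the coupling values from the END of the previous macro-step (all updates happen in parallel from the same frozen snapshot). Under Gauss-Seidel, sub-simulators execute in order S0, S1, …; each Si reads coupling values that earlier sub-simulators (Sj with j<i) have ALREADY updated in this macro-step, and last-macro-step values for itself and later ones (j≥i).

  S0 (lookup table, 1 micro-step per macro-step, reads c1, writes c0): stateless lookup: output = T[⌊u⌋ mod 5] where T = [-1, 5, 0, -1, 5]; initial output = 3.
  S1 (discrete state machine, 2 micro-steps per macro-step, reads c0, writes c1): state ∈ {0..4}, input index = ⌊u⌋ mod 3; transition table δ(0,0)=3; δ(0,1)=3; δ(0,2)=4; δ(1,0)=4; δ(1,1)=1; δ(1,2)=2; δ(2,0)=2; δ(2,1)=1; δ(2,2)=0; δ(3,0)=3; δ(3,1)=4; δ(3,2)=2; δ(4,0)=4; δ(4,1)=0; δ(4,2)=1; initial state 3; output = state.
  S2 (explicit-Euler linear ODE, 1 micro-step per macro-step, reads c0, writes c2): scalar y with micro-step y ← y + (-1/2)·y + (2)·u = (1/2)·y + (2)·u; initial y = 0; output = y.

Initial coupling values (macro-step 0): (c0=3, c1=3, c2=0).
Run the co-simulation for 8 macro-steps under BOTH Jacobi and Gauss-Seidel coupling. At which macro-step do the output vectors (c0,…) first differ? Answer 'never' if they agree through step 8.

[Jacobi] macro 1: S0 reads c1=3 → after 1×micro: -1; S1 reads c0=3 → after 2×micro: 3; S2 reads c0=3 → after 1×micro: 6 ⇒ (c0=-1, c1=3, c2=6)
[Jacobi] macro 2: S0 reads c1=3 → after 1×micro: -1; S1 reads c0=-1 → after 2×micro: 0; S2 reads c0=-1 → after 1×micro: 1 ⇒ (c0=-1, c1=0, c2=1)
[Jacobi] macro 3: S0 reads c1=0 → after 1×micro: -1; S1 reads c0=-1 → after 2×micro: 1; S2 reads c0=-1 → after 1×micro: -3/2 ⇒ (c0=-1, c1=1, c2=-3/2)
[Jacobi] macro 4: S0 reads c1=1 → after 1×micro: 5; S1 reads c0=-1 → after 2×micro: 0; S2 reads c0=-1 → after 1×micro: -11/4 ⇒ (c0=5, c1=0, c2=-11/4)
[Jacobi] macro 5: S0 reads c1=0 → after 1×micro: -1; S1 reads c0=5 → after 2×micro: 1; S2 reads c0=5 → after 1×micro: 69/8 ⇒ (c0=-1, c1=1, c2=69/8)
[Jacobi] macro 6: S0 reads c1=1 → after 1×micro: 5; S1 reads c0=-1 → after 2×micro: 0; S2 reads c0=-1 → after 1×micro: 37/16 ⇒ (c0=5, c1=0, c2=37/16)
[Jacobi] macro 7: S0 reads c1=0 → after 1×micro: -1; S1 reads c0=5 → after 2×micro: 1; S2 reads c0=5 → after 1×micro: 357/32 ⇒ (c0=-1, c1=1, c2=357/32)
[Jacobi] macro 8: S0 reads c1=1 → after 1×micro: 5; S1 reads c0=-1 → after 2×micro: 0; S2 reads c0=-1 → after 1×micro: 229/64 ⇒ (c0=5, c1=0, c2=229/64)
[Gauss-Seidel] macro 1: S0 reads c1=3 → after 1×micro: -1; S1 reads c0=-1 → after 2×micro: 0; S2 reads c0=-1 → after 1×micro: -2 ⇒ (c0=-1, c1=0, c2=-2)
[Gauss-Seidel] macro 2: S0 reads c1=0 → after 1×micro: -1; S1 reads c0=-1 → after 2×micro: 1; S2 reads c0=-1 → after 1×micro: -3 ⇒ (c0=-1, c1=1, c2=-3)
[Gauss-Seidel] macro 3: S0 reads c1=1 → after 1×micro: 5; S1 reads c0=5 → after 2×micro: 0; S2 reads c0=5 → after 1×micro: 17/2 ⇒ (c0=5, c1=0, c2=17/2)
[Gauss-Seidel] macro 4: S0 reads c1=0 → after 1×micro: -1; S1 reads c0=-1 → after 2×micro: 1; S2 reads c0=-1 → after 1×micro: 9/4 ⇒ (c0=-1, c1=1, c2=9/4)
[Gauss-Seidel] macro 5: S0 reads c1=1 → after 1×micro: 5; S1 reads c0=5 → after 2×micro: 0; S2 reads c0=5 → after 1×micro: 89/8 ⇒ (c0=5, c1=0, c2=89/8)
[Gauss-Seidel] macro 6: S0 reads c1=0 → after 1×micro: -1; S1 reads c0=-1 → after 2×micro: 1; S2 reads c0=-1 → after 1×micro: 57/16 ⇒ (c0=-1, c1=1, c2=57/16)
[Gauss-Seidel] macro 7: S0 reads c1=1 → after 1×micro: 5; S1 reads c0=5 → after 2×micro: 0; S2 reads c0=5 → after 1×micro: 377/32 ⇒ (c0=5, c1=0, c2=377/32)
[Gauss-Seidel] macro 8: S0 reads c1=0 → after 1×micro: -1; S1 reads c0=-1 → after 2×micro: 1; S2 reads c0=-1 → after 1×micro: 249/64 ⇒ (c0=-1, c1=1, c2=249/64)

first divergence at macro-step: 1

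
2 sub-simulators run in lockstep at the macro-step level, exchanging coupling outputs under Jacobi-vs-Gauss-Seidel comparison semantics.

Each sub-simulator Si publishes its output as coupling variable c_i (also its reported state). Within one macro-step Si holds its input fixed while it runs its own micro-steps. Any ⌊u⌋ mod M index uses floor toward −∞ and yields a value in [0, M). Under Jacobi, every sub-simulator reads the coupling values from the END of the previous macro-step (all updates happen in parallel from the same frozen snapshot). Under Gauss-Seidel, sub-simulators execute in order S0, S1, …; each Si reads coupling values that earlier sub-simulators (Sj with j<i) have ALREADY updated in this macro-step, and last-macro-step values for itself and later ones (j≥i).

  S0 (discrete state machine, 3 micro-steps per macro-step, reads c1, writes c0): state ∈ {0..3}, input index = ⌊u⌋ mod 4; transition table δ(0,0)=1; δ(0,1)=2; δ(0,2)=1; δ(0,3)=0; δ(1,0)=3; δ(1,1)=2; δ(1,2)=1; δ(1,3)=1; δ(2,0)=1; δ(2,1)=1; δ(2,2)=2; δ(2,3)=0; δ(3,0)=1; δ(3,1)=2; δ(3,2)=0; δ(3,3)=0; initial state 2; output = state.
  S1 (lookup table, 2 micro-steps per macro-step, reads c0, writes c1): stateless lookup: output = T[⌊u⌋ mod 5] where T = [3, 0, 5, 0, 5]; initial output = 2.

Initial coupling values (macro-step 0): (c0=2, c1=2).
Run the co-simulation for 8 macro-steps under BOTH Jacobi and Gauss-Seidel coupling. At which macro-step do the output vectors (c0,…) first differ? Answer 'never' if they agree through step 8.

[Jacobi] macro 1: S0 reads c1=2 → after 3×micro: 2; S1 reads c0=2 → after 2×micro: 5 ⇒ (c0=2, c1=5)
[Jacobi] macro 2: S0 reads c1=5 → after 3×micro: 1; S1 reads c0=2 → after 2×micro: 5 ⇒ (c0=1, c1=5)
[Jacobi] macro 3: S0 reads c1=5 → after 3×micro: 2; S1 reads c0=1 → after 2×micro: 0 ⇒ (c0=2, c1=0)
[Jacobi] macro 4: S0 reads c1=0 → after 3×micro: 1; S1 reads c0=2 → after 2×micro: 5 ⇒ (c0=1, c1=5)
[Jacobi] macro 5: S0 reads c1=5 → after 3×micro: 2; S1 reads c0=1 → after 2×micro: 0 ⇒ (c0=2, c1=0)
[Jacobi] macro 6: S0 reads c1=0 → after 3×micro: 1; S1 reads c0=2 → after 2×micro: 5 ⇒ (c0=1, c1=5)
[Jacobi] macro 7: S0 reads c1=5 → after 3×micro: 2; S1 reads c0=1 → after 2×micro: 0 ⇒ (c0=2, c1=0)
[Jacobi] macro 8: S0 reads c1=0 → after 3×micro: 1; S1 reads c0=2 → after 2×micro: 5 ⇒ (c0=1, c1=5)
[Gauss-Seidel] macro 1: S0 reads c1=2 → after 3×micro: 2; S1 reads c0=2 → after 2×micro: 5 ⇒ (c0=2, c1=5)
[Gauss-Seidel] macro 2: S0 reads c1=5 → after 3×micro: 1; S1 reads c0=1 → after 2×micro: 0 ⇒ (c0=1, c1=0)
[Gauss-Seidel] macro 3: S0 reads c1=0 → after 3×micro: 3; S1 reads c0=3 → after 2×micro: 0 ⇒ (c0=3, c1=0)
[Gauss-Seidel] macro 4: S0 reads c1=0 → after 3×micro: 1; S1 reads c0=1 → after 2×micro: 0 ⇒ (c0=1, c1=0)
[Gauss-Seidel] macro 5: S0 reads c1=0 → after 3×micro: 3; S1 reads c0=3 → after 2×micro: 0 ⇒ (c0=3, c1=0)
[Gauss-Seidel] macro 6: S0 reads c1=0 → after 3×micro: 1; S1 reads c0=1 → after 2×micro: 0 ⇒ (c0=1, c1=0)
[Gauss-Seidel] macro 7: S0 reads c1=0 → after 3×micro: 3; S1 reads c0=3 → after 2×micro: 0 ⇒ (c0=3, c1=0)
[Gauss-Seidel] macro 8: S0 reads c1=0 → after 3×micro: 1; S1 reads c0=1 → after 2×micro: 0 ⇒ (c0=1, c1=0)

first divergence at macro-step: 2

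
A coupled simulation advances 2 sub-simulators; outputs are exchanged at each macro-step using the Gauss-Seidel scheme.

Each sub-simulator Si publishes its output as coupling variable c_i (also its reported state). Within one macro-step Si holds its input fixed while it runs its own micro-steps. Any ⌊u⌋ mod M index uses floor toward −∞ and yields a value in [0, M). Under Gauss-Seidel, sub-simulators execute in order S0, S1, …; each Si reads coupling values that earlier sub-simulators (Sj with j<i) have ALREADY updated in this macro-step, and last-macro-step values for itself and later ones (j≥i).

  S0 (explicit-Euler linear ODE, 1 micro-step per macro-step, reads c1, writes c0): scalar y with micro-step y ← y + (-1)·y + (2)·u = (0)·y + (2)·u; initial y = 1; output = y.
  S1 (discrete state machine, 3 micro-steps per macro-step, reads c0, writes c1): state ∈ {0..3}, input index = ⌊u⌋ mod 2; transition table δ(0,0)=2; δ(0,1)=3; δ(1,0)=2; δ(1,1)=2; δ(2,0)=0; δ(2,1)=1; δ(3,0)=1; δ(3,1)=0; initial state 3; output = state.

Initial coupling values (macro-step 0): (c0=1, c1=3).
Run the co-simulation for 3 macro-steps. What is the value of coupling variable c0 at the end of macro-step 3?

macro 1: S0 reads c1=3 → after 1×micro: 6; S1 reads c0=6 → after 3×micro: 0 ⇒ (c0=6, c1=0)
macro 2: S0 reads c1=0 → after 1×micro: 0; S1 reads c0=0 → after 3×micro: 2 ⇒ (c0=0, c1=2)
macro 3: S0 reads c1=2 → after 1×micro: 4; S1 reads c0=4 → after 3×micro: 0 ⇒ (c0=4, c1=0)

c0 at macro-step 3 = 4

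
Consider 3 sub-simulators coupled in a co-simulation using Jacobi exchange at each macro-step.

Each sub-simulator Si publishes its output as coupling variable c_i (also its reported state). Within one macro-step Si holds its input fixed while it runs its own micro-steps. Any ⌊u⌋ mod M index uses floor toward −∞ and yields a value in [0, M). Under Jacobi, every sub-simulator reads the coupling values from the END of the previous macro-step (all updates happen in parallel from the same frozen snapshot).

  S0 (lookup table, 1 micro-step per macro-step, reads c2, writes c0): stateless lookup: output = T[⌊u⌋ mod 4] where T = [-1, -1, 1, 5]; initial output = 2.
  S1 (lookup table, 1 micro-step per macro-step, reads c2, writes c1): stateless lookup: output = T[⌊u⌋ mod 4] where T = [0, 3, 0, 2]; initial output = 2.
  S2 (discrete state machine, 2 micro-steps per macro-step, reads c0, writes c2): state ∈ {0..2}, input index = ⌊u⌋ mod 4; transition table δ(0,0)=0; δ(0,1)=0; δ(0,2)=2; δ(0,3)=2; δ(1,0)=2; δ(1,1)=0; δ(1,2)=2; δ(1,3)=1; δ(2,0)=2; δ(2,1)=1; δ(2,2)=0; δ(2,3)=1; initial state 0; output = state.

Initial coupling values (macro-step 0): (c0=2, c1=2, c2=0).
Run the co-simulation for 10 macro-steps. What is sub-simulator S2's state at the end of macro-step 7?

macro 1: S0 reads c2=0 → after 1×micro: -1; S1 reads c2=0 → after 1×micro: 0; S2 reads c0=2 → after 2×micro: 0 ⇒ (c0=-1, c1=0, c2=0)
macro 2: S0 reads c2=0 → after 1×micro: -1; S1 reads c2=0 → after 1×micro: 0; S2 reads c0=-1 → after 2×micro: 1 ⇒ (c0=-1, c1=0, c2=1)
macro 3: S0 reads c2=1 → after 1×micro: -1; S1 reads c2=1 → after 1×micro: 3; S2 reads c0=-1 → after 2×micro: 1 ⇒ (c0=-1, c1=3, c2=1)
macro 4: S0 reads c2=1 → after 1×micro: -1; S1 reads c2=1 → after 1×micro: 3; S2 reads c0=-1 → after 2×micro: 1 ⇒ (c0=-1, c1=3, c2=1)
macro 5: S0 reads c2=1 → after 1×micro: -1; S1 reads c2=1 → after 1×micro: 3; S2 reads c0=-1 → after 2×micro: 1 ⇒ (c0=-1, c1=3, c2=1)
macro 6: S0 reads c2=1 → after 1×micro: -1; S1 reads c2=1 → after 1×micro: 3; S2 reads c0=-1 → after 2×micro: 1 ⇒ (c0=-1, c1=3, c2=1)
macro 7: S0 reads c2=1 → after 1×micro: -1; S1 reads c2=1 → after 1×micro: 3; S2 reads c0=-1 → after 2×micro: 1 ⇒ (c0=-1, c1=3, c2=1)
macro 8: S0 reads c2=1 → after 1×micro: -1; S1 reads c2=1 → after 1×micro: 3; S2 reads c0=-1 → after 2×micro: 1 ⇒ (c0=-1, c1=3, c2=1)
macro 9: S0 reads c2=1 → after 1×micro: -1; S1 reads c2=1 → after 1×micro: 3; S2 reads c0=-1 → after 2×micro: 1 ⇒ (c0=-1, c1=3, c2=1)
macro 10: S0 reads c2=1 → after 1×micro: -1; S1 reads c2=1 → after 1×micro: 3; S2 reads c0=-1 → after 2×micro: 1 ⇒ (c0=-1, c1=3, c2=1)

S2 state at macro-step 7 = 1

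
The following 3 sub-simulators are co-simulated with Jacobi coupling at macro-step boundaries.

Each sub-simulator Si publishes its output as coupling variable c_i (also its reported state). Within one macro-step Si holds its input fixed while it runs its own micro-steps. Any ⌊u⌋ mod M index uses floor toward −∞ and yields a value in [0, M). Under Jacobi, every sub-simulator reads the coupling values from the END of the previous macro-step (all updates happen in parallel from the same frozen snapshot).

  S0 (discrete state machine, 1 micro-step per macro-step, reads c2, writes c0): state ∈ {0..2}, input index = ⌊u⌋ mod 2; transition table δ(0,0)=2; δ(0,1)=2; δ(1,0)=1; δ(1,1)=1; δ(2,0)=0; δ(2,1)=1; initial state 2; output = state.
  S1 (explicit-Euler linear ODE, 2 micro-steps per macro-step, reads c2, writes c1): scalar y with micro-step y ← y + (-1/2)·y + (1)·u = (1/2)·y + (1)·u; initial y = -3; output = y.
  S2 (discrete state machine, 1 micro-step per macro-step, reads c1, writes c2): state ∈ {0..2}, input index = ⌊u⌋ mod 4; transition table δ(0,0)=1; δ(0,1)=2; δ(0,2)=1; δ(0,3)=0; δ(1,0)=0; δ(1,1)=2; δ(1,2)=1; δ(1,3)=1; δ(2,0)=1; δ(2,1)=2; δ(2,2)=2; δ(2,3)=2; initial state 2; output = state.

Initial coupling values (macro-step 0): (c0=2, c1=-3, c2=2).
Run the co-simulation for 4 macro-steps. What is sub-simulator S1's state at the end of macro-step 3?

macro 1: S0 reads c2=2 → after 1×micro: 0; S1 reads c2=2 → after 2×micro: 9/4; S2 reads c1=-3 → after 1×micro: 2 ⇒ (c0=0, c1=9/4, c2=2)
macro 2: S0 reads c2=2 → after 1×micro: 2; S1 reads c2=2 → after 2×micro: 57/16; S2 reads c1=9/4 → after 1×micro: 2 ⇒ (c0=2, c1=57/16, c2=2)
macro 3: S0 reads c2=2 → after 1×micro: 0; S1 reads c2=2 → after 2×micro: 249/64; S2 reads c1=57/16 → after 1×micro: 2 ⇒ (c0=0, c1=249/64, c2=2)
macro 4: S0 reads c2=2 → after 1×micro: 2; S1 reads c2=2 → after 2×micro: 1017/256; S2 reads c1=249/64 → after 1×micro: 2 ⇒ (c0=2, c1=1017/256, c2=2)

S1 state at macro-step 3 = 249/64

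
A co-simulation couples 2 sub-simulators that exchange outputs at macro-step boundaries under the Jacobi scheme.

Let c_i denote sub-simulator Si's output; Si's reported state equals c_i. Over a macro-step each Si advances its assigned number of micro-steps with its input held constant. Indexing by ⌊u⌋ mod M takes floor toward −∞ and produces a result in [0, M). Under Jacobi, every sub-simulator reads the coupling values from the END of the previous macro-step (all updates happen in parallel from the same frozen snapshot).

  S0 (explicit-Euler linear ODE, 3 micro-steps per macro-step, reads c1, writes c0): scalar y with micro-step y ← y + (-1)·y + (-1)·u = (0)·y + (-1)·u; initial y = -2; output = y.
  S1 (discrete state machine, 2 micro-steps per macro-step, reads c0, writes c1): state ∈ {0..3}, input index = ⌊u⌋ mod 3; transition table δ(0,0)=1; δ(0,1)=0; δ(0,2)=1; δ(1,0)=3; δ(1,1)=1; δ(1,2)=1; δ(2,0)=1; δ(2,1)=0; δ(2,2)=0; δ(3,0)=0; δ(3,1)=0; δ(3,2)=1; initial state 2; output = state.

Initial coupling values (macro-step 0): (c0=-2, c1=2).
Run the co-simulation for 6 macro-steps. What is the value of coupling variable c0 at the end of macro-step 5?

macro 1: S0 reads c1=2 → after 3×micro: -2; S1 reads c0=-2 → after 2×micro: 0 ⇒ (c0=-2, c1=0)
macro 2: S0 reads c1=0 → after 3×micro: 0; S1 reads c0=-2 → after 2×micro: 0 ⇒ (c0=0, c1=0)
macro 3: S0 reads c1=0 → after 3×micro: 0; S1 reads c0=0 → after 2×micro: 3 ⇒ (c0=0, c1=3)
macro 4: S0 reads c1=3 → after 3×micro: -3; S1 reads c0=0 → after 2×micro: 1 ⇒ (c0=-3, c1=1)
macro 5: S0 reads c1=1 → after 3×micro: -1; S1 reads c0=-3 → after 2×micro: 0 ⇒ (c0=-1, c1=0)
macro 6: S0 reads c1=0 → after 3×micro: 0; S1 reads c0=-1 → after 2×micro: 1 ⇒ (c0=0, c1=1)

c0 at macro-step 5 = -1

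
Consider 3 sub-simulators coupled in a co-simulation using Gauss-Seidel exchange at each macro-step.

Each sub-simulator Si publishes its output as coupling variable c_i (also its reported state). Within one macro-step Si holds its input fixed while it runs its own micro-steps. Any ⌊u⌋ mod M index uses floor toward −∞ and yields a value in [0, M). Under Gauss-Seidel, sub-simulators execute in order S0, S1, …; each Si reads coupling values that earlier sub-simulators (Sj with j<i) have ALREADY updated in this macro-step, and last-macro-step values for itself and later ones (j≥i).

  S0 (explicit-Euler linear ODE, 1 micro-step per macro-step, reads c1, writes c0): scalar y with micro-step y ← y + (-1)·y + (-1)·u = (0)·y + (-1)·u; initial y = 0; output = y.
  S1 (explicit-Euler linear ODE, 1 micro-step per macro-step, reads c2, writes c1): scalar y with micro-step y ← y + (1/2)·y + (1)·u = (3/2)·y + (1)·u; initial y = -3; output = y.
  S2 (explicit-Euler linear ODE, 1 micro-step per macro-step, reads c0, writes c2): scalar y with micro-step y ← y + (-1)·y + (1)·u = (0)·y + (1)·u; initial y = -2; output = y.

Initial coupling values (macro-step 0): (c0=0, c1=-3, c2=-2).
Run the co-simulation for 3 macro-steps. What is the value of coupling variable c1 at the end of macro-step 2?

macro 1: S0 reads c1=-3 → after 1×micro: 3; S1 reads c2=-2 → after 1×micro: -13/2; S2 reads c0=3 → after 1×micro: 3 ⇒ (c0=3, c1=-13/2, c2=3)
macro 2: S0 reads c1=-13/2 → after 1×micro: 13/2; S1 reads c2=3 → after 1×micro: -27/4; S2 reads c0=13/2 → after 1×micro: 13/2 ⇒ (c0=13/2, c1=-27/4, c2=13/2)
macro 3: S0 reads c1=-27/4 → after 1×micro: 27/4; S1 reads c2=13/2 → after 1×micro: -29/8; S2 reads c0=27/4 → after 1×micro: 27/4 ⇒ (c0=27/4, c1=-29/8, c2=27/4)

c1 at macro-step 2 = -27/4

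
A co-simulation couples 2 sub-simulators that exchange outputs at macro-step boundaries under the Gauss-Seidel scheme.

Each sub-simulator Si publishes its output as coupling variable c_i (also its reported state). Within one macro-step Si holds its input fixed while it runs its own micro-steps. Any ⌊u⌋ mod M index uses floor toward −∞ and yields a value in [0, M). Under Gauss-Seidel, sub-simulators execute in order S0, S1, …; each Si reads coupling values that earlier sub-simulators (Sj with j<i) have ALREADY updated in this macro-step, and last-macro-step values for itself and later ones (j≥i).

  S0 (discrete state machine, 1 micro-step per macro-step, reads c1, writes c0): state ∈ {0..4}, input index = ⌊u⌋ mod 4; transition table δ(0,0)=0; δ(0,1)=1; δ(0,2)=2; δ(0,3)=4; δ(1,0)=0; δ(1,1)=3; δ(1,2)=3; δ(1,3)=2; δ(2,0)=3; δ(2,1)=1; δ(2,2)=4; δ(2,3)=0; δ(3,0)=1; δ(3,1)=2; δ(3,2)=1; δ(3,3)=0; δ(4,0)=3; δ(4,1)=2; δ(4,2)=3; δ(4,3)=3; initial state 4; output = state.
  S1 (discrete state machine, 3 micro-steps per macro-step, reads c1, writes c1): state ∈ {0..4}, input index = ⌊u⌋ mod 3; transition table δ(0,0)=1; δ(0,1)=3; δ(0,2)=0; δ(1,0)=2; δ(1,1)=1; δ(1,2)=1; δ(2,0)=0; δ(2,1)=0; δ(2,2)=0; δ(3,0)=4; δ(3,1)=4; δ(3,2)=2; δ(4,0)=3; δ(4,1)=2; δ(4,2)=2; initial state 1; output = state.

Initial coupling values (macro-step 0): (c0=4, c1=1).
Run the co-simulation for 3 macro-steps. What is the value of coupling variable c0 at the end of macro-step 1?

c0 at macro-step 1 = 2

macro 1: S0 reads c1=1 → after 1×micro: 2; S1 reads c1=1 → after 3×micro: 1 ⇒ (c0=2, c1=1)
macro 2: S0 reads c1=1 → after 1×micro: 1; S1 reads c1=1 → after 3×micro: 1 ⇒ (c0=1, c1=1)
macro 3: S0 reads c1=1 → after 1×micro: 3; S1 reads c1=1 → after 3×micro: 1 ⇒ (c0=3, c1=1)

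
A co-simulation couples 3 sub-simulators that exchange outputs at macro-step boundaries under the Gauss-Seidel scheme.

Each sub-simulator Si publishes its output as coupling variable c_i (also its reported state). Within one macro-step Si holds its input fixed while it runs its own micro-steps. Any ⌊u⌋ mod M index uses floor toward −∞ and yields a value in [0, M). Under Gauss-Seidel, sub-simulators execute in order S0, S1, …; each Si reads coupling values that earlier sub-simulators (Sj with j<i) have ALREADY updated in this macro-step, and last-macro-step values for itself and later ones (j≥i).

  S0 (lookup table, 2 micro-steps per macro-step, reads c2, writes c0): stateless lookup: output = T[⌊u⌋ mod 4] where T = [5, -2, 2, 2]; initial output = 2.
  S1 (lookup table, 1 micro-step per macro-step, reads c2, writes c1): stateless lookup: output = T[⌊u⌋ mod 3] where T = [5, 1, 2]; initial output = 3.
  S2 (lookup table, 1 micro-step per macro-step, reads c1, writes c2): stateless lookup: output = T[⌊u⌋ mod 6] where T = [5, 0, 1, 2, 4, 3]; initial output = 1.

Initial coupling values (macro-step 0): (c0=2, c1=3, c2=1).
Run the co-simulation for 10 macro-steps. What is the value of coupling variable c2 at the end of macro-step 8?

c2 at macro-step 8 = 3

macro 1: S0 reads c2=1 → after 2×micro: -2; S1 reads c2=1 → after 1×micro: 1; S2 reads c1=1 → after 1×micro: 0 ⇒ (c0=-2, c1=1, c2=0)
macro 2: S0 reads c2=0 → after 2×micro: 5; S1 reads c2=0 → after 1×micro: 5; S2 reads c1=5 → after 1×micro: 3 ⇒ (c0=5, c1=5, c2=3)
macro 3: S0 reads c2=3 → after 2×micro: 2; S1 reads c2=3 → after 1×micro: 5; S2 reads c1=5 → after 1×micro: 3 ⇒ (c0=2, c1=5, c2=3)
macro 4: S0 reads c2=3 → after 2×micro: 2; S1 reads c2=3 → after 1×micro: 5; S2 reads c1=5 → after 1×micro: 3 ⇒ (c0=2, c1=5, c2=3)
macro 5: S0 reads c2=3 → after 2×micro: 2; S1 reads c2=3 → after 1×micro: 5; S2 reads c1=5 → after 1×micro: 3 ⇒ (c0=2, c1=5, c2=3)
macro 6: S0 reads c2=3 → after 2×micro: 2; S1 reads c2=3 → after 1×micro: 5; S2 reads c1=5 → after 1×micro: 3 ⇒ (c0=2, c1=5, c2=3)
macro 7: S0 reads c2=3 → after 2×micro: 2; S1 reads c2=3 → after 1×micro: 5; S2 reads c1=5 → after 1×micro: 3 ⇒ (c0=2, c1=5, c2=3)
macro 8: S0 reads c2=3 → after 2×micro: 2; S1 reads c2=3 → after 1×micro: 5; S2 reads c1=5 → after 1×micro: 3 ⇒ (c0=2, c1=5, c2=3)
macro 9: S0 reads c2=3 → after 2×micro: 2; S1 reads c2=3 → after 1×micro: 5; S2 reads c1=5 → after 1×micro: 3 ⇒ (c0=2, c1=5, c2=3)
macro 10: S0 reads c2=3 → after 2×micro: 2; S1 reads c2=3 → after 1×micro: 5; S2 reads c1=5 → after 1×micro: 3 ⇒ (c0=2, c1=5, c2=3)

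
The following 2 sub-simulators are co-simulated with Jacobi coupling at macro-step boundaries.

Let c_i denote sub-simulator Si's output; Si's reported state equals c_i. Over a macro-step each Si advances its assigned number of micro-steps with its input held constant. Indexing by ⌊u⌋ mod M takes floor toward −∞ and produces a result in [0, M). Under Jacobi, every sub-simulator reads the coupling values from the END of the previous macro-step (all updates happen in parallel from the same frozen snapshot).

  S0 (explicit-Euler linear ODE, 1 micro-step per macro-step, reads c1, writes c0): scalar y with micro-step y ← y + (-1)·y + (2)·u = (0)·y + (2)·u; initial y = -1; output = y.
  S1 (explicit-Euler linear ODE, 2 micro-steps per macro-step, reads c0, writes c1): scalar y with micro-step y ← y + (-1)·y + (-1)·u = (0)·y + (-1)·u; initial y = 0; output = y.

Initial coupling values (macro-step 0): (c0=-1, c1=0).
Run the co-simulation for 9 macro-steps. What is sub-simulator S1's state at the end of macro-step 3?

S1 state at macro-step 3 = -2

macro 1: S0 reads c1=0 → after 1×micro: 0; S1 reads c0=-1 → after 2×micro: 1 ⇒ (c0=0, c1=1)
macro 2: S0 reads c1=1 → after 1×micro: 2; S1 reads c0=0 → after 2×micro: 0 ⇒ (c0=2, c1=0)
macro 3: S0 reads c1=0 → after 1×micro: 0; S1 reads c0=2 → after 2×micro: -2 ⇒ (c0=0, c1=-2)
macro 4: S0 reads c1=-2 → after 1×micro: -4; S1 reads c0=0 → after 2×micro: 0 ⇒ (c0=-4, c1=0)
macro 5: S0 reads c1=0 → after 1×micro: 0; S1 reads c0=-4 → after 2×micro: 4 ⇒ (c0=0, c1=4)
macro 6: S0 reads c1=4 → after 1×micro: 8; S1 reads c0=0 → after 2×micro: 0 ⇒ (c0=8, c1=0)
macro 7: S0 reads c1=0 → after 1×micro: 0; S1 reads c0=8 → after 2×micro: -8 ⇒ (c0=0, c1=-8)
macro 8: S0 reads c1=-8 → after 1×micro: -16; S1 reads c0=0 → after 2×micro: 0 ⇒ (c0=-16, c1=0)
macro 9: S0 reads c1=0 → after 1×micro: 0; S1 reads c0=-16 → after 2×micro: 16 ⇒ (c0=0, c1=16)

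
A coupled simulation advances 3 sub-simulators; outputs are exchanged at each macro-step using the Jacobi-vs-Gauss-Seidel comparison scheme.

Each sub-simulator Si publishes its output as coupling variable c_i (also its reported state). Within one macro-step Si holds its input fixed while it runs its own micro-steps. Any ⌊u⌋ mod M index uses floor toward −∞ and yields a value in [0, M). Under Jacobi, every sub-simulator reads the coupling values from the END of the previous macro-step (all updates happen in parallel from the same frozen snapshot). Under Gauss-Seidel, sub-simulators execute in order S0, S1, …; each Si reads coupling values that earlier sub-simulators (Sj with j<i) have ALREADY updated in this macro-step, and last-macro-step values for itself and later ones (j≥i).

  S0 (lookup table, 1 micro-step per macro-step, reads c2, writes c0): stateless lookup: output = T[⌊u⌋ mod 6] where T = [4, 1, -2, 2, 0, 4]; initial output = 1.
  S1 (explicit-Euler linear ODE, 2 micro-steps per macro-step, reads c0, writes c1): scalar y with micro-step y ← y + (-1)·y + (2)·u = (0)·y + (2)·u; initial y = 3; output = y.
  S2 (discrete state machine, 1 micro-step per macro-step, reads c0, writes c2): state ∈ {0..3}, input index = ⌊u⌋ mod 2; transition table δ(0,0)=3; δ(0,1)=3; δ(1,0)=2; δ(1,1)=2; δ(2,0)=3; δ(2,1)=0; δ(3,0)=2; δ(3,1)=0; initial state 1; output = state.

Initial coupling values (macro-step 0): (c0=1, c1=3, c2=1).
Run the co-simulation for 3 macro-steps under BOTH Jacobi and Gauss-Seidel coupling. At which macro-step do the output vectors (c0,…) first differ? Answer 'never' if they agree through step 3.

first divergence at macro-step: 2

[Jacobi] macro 1: S0 reads c2=1 → after 1×micro: 1; S1 reads c0=1 → after 2×micro: 2; S2 reads c0=1 → after 1×micro: 2 ⇒ (c0=1, c1=2, c2=2)
[Jacobi] macro 2: S0 reads c2=2 → after 1×micro: -2; S1 reads c0=1 → after 2×micro: 2; S2 reads c0=1 → after 1×micro: 0 ⇒ (c0=-2, c1=2, c2=0)
[Jacobi] macro 3: S0 reads c2=0 → after 1×micro: 4; S1 reads c0=-2 → after 2×micro: -4; S2 reads c0=-2 → after 1×micro: 3 ⇒ (c0=4, c1=-4, c2=3)
[Gauss-Seidel] macro 1: S0 reads c2=1 → after 1×micro: 1; S1 reads c0=1 → after 2×micro: 2; S2 reads c0=1 → after 1×micro: 2 ⇒ (c0=1, c1=2, c2=2)
[Gauss-Seidel] macro 2: S0 reads c2=2 → after 1×micro: -2; S1 reads c0=-2 → after 2×micro: -4; S2 reads c0=-2 → after 1×micro: 3 ⇒ (c0=-2, c1=-4, c2=3)
[Gauss-Seidel] macro 3: S0 reads c2=3 → after 1×micro: 2; S1 reads c0=2 → after 2×micro: 4; S2 reads c0=2 → after 1×micro: 2 ⇒ (c0=2, c1=4, c2=2)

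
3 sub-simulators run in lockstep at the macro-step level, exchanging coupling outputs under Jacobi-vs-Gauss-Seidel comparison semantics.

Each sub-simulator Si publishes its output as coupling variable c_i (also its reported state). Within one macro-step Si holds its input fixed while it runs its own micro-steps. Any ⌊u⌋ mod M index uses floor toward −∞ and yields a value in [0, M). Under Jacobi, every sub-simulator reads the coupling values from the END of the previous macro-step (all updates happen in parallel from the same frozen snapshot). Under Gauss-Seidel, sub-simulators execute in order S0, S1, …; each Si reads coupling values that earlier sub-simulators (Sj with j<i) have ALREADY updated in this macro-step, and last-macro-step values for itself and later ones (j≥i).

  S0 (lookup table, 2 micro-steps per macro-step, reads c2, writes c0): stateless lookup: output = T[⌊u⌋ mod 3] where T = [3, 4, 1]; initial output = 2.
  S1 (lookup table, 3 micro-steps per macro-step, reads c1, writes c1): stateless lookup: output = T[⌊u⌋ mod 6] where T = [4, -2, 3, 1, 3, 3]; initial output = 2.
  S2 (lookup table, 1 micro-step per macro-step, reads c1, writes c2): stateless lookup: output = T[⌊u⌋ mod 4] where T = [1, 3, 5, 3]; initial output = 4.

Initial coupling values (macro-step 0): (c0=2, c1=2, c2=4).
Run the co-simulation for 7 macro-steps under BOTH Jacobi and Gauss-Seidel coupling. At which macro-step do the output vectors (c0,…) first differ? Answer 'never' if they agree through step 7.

first divergence at macro-step: 1

[Jacobi] macro 1: S0 reads c2=4 → after 2×micro: 4; S1 reads c1=2 → after 3×micro: 3; S2 reads c1=2 → after 1×micro: 5 ⇒ (c0=4, c1=3, c2=5)
[Jacobi] macro 2: S0 reads c2=5 → after 2×micro: 1; S1 reads c1=3 → after 3×micro: 1; S2 reads c1=3 → after 1×micro: 3 ⇒ (c0=1, c1=1, c2=3)
[Jacobi] macro 3: S0 reads c2=3 → after 2×micro: 3; S1 reads c1=1 → after 3×micro: -2; S2 reads c1=1 → after 1×micro: 3 ⇒ (c0=3, c1=-2, c2=3)
[Jacobi] macro 4: S0 reads c2=3 → after 2×micro: 3; S1 reads c1=-2 → after 3×micro: 3; S2 reads c1=-2 → after 1×micro: 5 ⇒ (c0=3, c1=3, c2=5)
[Jacobi] macro 5: S0 reads c2=5 → after 2×micro: 1; S1 reads c1=3 → after 3×micro: 1; S2 reads c1=3 → after 1×micro: 3 ⇒ (c0=1, c1=1, c2=3)
[Jacobi] macro 6: S0 reads c2=3 → after 2×micro: 3; S1 reads c1=1 → after 3×micro: -2; S2 reads c1=1 → after 1×micro: 3 ⇒ (c0=3, c1=-2, c2=3)
[Jacobi] macro 7: S0 reads c2=3 → after 2×micro: 3; S1 reads c1=-2 → after 3×micro: 3; S2 reads c1=-2 → after 1×micro: 5 ⇒ (c0=3, c1=3, c2=5)
[Gauss-Seidel] macro 1: S0 reads c2=4 → after 2×micro: 4; S1 reads c1=2 → after 3×micro: 3; S2 reads c1=3 → after 1×micro: 3 ⇒ (c0=4, c1=3, c2=3)
[Gauss-Seidel] macro 2: S0 reads c2=3 → after 2×micro: 3; S1 reads c1=3 → after 3×micro: 1; S2 reads c1=1 → after 1×micro: 3 ⇒ (c0=3, c1=1, c2=3)
[Gauss-Seidel] macro 3: S0 reads c2=3 → after 2×micro: 3; S1 reads c1=1 → after 3×micro: -2; S2 reads c1=-2 → after 1×micro: 5 ⇒ (c0=3, c1=-2, c2=5)
[Gauss-Seidel] macro 4: S0 reads c2=5 → after 2×micro: 1; S1 reads c1=-2 → after 3×micro: 3; S2 reads c1=3 → after 1×micro: 3 ⇒ (c0=1, c1=3, c2=3)
[Gauss-Seidel] macro 5: S0 reads c2=3 → after 2×micro: 3; S1 reads c1=3 → after 3×micro: 1; S2 reads c1=1 → after 1×micro: 3 ⇒ (c0=3, c1=1, c2=3)
[Gauss-Seidel] macro 6: S0 reads c2=3 → after 2×micro: 3; S1 reads c1=1 → after 3×micro: -2; S2 reads c1=-2 → after 1×micro: 5 ⇒ (c0=3, c1=-2, c2=5)
[Gauss-Seidel] macro 7: S0 reads c2=5 → after 2×micro: 1; S1 reads c1=-2 → after 3×micro: 3; S2 reads c1=3 → after 1×micro: 3 ⇒ (c0=1, c1=3, c2=3)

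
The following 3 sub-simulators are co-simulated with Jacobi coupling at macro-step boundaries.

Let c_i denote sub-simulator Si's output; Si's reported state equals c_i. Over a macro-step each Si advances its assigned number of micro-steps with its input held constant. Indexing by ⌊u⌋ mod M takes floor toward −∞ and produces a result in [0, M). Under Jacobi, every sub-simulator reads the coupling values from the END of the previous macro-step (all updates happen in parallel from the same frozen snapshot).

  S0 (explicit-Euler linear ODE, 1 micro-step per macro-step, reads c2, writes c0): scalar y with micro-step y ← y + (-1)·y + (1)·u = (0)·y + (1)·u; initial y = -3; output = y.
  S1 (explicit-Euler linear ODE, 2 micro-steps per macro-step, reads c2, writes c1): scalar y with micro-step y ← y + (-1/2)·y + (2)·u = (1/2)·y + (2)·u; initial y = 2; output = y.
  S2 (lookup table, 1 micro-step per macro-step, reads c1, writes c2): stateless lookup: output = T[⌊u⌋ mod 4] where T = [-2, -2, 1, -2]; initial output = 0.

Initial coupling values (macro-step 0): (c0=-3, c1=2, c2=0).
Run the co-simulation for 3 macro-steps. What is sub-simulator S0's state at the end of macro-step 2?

S0 state at macro-step 2 = 1

macro 1: S0 reads c2=0 → after 1×micro: 0; S1 reads c2=0 → after 2×micro: 1/2; S2 reads c1=2 → after 1×micro: 1 ⇒ (c0=0, c1=1/2, c2=1)
macro 2: S0 reads c2=1 → after 1×micro: 1; S1 reads c2=1 → after 2×micro: 25/8; S2 reads c1=1/2 → after 1×micro: -2 ⇒ (c0=1, c1=25/8, c2=-2)
macro 3: S0 reads c2=-2 → after 1×micro: -2; S1 reads c2=-2 → after 2×micro: -167/32; S2 reads c1=25/8 → after 1×micro: -2 ⇒ (c0=-2, c1=-167/32, c2=-2)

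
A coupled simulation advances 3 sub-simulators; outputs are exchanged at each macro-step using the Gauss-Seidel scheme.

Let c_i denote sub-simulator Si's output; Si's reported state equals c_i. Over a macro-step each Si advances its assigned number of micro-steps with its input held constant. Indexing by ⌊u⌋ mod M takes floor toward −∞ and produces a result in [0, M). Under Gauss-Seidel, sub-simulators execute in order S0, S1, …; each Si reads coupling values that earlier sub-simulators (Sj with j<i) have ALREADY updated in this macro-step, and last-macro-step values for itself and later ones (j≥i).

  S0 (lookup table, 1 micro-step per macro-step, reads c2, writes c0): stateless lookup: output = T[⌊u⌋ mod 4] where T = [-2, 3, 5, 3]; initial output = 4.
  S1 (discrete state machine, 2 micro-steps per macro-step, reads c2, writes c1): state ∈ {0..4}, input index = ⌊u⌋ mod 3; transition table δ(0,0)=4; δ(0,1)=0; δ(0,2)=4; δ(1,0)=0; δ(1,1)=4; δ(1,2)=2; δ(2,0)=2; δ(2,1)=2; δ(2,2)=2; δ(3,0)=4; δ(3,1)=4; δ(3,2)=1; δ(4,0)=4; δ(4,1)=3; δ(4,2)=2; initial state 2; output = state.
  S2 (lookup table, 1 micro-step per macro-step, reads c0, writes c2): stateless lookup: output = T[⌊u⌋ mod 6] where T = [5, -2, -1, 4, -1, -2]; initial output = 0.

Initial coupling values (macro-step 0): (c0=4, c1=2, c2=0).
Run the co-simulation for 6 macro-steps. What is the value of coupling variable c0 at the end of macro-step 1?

c0 at macro-step 1 = -2

macro 1: S0 reads c2=0 → after 1×micro: -2; S1 reads c2=0 → after 2×micro: 2; S2 reads c0=-2 → after 1×micro: -1 ⇒ (c0=-2, c1=2, c2=-1)
macro 2: S0 reads c2=-1 → after 1×micro: 3; S1 reads c2=-1 → after 2×micro: 2; S2 reads c0=3 → after 1×micro: 4 ⇒ (c0=3, c1=2, c2=4)
macro 3: S0 reads c2=4 → after 1×micro: -2; S1 reads c2=4 → after 2×micro: 2; S2 reads c0=-2 → after 1×micro: -1 ⇒ (c0=-2, c1=2, c2=-1)
macro 4: S0 reads c2=-1 → after 1×micro: 3; S1 reads c2=-1 → after 2×micro: 2; S2 reads c0=3 → after 1×micro: 4 ⇒ (c0=3, c1=2, c2=4)
macro 5: S0 reads c2=4 → after 1×micro: -2; S1 reads c2=4 → after 2×micro: 2; S2 reads c0=-2 → after 1×micro: -1 ⇒ (c0=-2, c1=2, c2=-1)
macro 6: S0 reads c2=-1 → after 1×micro: 3; S1 reads c2=-1 → after 2×micro: 2; S2 reads c0=3 → after 1×micro: 4 ⇒ (c0=3, c1=2, c2=4)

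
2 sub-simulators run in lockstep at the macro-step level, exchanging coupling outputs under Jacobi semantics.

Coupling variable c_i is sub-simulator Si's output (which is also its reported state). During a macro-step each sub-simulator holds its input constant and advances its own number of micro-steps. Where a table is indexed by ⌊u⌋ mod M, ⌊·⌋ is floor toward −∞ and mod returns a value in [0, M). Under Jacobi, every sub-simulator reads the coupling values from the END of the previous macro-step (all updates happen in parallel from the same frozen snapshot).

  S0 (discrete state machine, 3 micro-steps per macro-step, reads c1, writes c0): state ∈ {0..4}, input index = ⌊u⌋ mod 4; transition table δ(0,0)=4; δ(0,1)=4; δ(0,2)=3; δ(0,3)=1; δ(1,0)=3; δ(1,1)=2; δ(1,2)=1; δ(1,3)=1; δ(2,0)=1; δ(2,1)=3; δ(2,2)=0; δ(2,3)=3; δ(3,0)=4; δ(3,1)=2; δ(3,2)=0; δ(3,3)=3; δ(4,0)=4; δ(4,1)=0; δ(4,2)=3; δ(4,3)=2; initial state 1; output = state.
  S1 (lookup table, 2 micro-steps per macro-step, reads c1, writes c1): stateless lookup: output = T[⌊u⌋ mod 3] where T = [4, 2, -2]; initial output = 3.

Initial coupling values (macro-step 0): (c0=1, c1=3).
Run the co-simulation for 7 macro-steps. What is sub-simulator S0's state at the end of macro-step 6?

S0 state at macro-step 6 = 0

macro 1: S0 reads c1=3 → after 3×micro: 1; S1 reads c1=3 → after 2×micro: 4 ⇒ (c0=1, c1=4)
macro 2: S0 reads c1=4 → after 3×micro: 4; S1 reads c1=4 → after 2×micro: 2 ⇒ (c0=4, c1=2)
macro 3: S0 reads c1=2 → after 3×micro: 3; S1 reads c1=2 → after 2×micro: -2 ⇒ (c0=3, c1=-2)
macro 4: S0 reads c1=-2 → after 3×micro: 0; S1 reads c1=-2 → after 2×micro: 2 ⇒ (c0=0, c1=2)
macro 5: S0 reads c1=2 → after 3×micro: 3; S1 reads c1=2 → after 2×micro: -2 ⇒ (c0=3, c1=-2)
macro 6: S0 reads c1=-2 → after 3×micro: 0; S1 reads c1=-2 → after 2×micro: 2 ⇒ (c0=0, c1=2)
macro 7: S0 reads c1=2 → after 3×micro: 3; S1 reads c1=2 → after 2×micro: -2 ⇒ (c0=3, c1=-2)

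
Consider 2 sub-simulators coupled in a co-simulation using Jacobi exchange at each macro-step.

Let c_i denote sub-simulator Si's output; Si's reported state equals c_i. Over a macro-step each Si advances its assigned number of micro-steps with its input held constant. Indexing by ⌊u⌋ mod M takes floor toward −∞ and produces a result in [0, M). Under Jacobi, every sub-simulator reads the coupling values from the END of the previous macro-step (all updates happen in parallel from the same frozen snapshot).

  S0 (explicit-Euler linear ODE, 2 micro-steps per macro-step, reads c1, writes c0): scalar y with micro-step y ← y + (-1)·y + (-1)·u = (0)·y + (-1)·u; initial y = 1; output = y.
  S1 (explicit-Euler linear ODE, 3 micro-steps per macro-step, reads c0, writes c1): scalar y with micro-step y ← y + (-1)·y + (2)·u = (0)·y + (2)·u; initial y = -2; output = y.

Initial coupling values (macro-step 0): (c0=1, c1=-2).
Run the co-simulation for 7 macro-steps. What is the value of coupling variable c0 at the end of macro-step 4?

c0 at macro-step 4 = 4

macro 1: S0 reads c1=-2 → after 2×micro: 2; S1 reads c0=1 → after 3×micro: 2 ⇒ (c0=2, c1=2)
macro 2: S0 reads c1=2 → after 2×micro: -2; S1 reads c0=2 → after 3×micro: 4 ⇒ (c0=-2, c1=4)
macro 3: S0 reads c1=4 → after 2×micro: -4; S1 reads c0=-2 → after 3×micro: -4 ⇒ (c0=-4, c1=-4)
macro 4: S0 reads c1=-4 → after 2×micro: 4; S1 reads c0=-4 → after 3×micro: -8 ⇒ (c0=4, c1=-8)
macro 5: S0 reads c1=-8 → after 2×micro: 8; S1 reads c0=4 → after 3×micro: 8 ⇒ (c0=8, c1=8)
macro 6: S0 reads c1=8 → after 2×micro: -8; S1 reads c0=8 → after 3×micro: 16 ⇒ (c0=-8, c1=16)
macro 7: S0 reads c1=16 → after 2×micro: -16; S1 reads c0=-8 → after 3×micro: -16 ⇒ (c0=-16, c1=-16)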